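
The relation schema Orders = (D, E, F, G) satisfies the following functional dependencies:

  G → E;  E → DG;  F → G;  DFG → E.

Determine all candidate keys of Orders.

{F}

Attribute F never appears on the right-hand side of any dependency, so F must belong to every candidate key.
{F}⁺ = {D, E, F, G}, which is all of the schema, so {F} is the only candidate key.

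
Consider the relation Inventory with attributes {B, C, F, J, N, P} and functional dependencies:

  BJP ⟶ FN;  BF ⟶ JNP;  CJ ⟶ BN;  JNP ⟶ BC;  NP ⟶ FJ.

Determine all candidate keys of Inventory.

{B, F}⁺: BF→JNP adds J, N, P; JNP→BC adds C → {B, C, F, J, N, P}. Minimal: {F}⁺ = {F}; {B}⁺ = {B} — none reach the full schema.
{N, P}⁺: NP→FJ adds F, J; JNP→BC adds B, C → {B, C, F, J, N, P}. Minimal: {P}⁺ = {P}; {N}⁺ = {N} — none reach the full schema.
{B, J, P}⁺: BJP→FN adds F, N; JNP→BC adds C → {B, C, F, J, N, P}. Minimal: {J, P}⁺ = {J, P}; {B, P}⁺ = {B, P}; {B, J}⁺ = {B, J} — none reach the full schema.
{C, F, J}⁺: CJ→BN adds B, N; BF→JNP adds P → {B, C, F, J, N, P}. Minimal: {F, J}⁺ = {F, J}; {C, J}⁺ = {B, C, J, N}; {C, F}⁺ = {C, F} — none reach the full schema.
{C, J, P}⁺: CJ→BN adds B, N; NP→FJ adds F → {B, C, F, J, N, P}. Minimal: {J, P}⁺ = {J, P}; {C, P}⁺ = {C, P}; {C, J}⁺ = {B, C, J, N} — none reach the full schema.

BF, NP, BJP, CFJ, CJP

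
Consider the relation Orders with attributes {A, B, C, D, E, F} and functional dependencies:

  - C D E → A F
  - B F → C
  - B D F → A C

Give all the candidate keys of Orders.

BCDE; BDEF

Attributes B, D, E never appear on any right-hand side, so every candidate key must contain {B, D, E}.
{B, D, E}⁺ = {B, D, E}, which is not all of the schema, so we must add further attributes.
{B, C, D, E}⁺: CDE→AF adds A, F → {A, B, C, D, E, F}. Minimal: {C, D, E}⁺ = {A, C, D, E, F}; {B, D, E}⁺ = {B, D, E}; {B, C, E}⁺ = {B, C, E}; … — none reach the full schema.
{B, D, E, F}⁺: BF→C adds C; BDF→AC adds A → {A, B, C, D, E, F}. Minimal: {D, E, F}⁺ = {D, E, F}; {B, E, F}⁺ = {B, C, E, F}; {B, D, F}⁺ = {A, B, C, D, F}; … — none reach the full schema.
Any other superkey contains one of these as a subset, so there are no further candidate keys.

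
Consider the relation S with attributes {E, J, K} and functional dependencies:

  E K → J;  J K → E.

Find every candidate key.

{E, K}; {J, K}

Attribute K never appears on the right-hand side of any dependency, so K must belong to every candidate key.
{K}⁺ = {K}, which is not all of the schema, so we must add further attributes.
{E, K}⁺: EK→J adds J → {E, J, K}.
{J, K}⁺: JK→E adds E → {E, J, K}.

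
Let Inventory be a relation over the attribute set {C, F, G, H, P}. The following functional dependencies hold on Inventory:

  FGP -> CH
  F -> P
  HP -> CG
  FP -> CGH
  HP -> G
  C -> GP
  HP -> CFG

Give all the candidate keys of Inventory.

{F}⁺: F→P adds P; FP→CGH adds C, G, H → {C, F, G, H, P}.
{C, H}⁺: C→GP adds G, P; HP→CFG adds F → {C, F, G, H, P}. Minimal: {H}⁺ = {H}; {C}⁺ = {C, G, P} — none reach the full schema.
{H, P}⁺: HP→CG adds C, G; HP→CFG adds F → {C, F, G, H, P}. Minimal: {P}⁺ = {P}; {H}⁺ = {H} — none reach the full schema.
Any other superkey contains one of these as a subset, so there are no further candidate keys.

{F}, {C, H}, {H, P}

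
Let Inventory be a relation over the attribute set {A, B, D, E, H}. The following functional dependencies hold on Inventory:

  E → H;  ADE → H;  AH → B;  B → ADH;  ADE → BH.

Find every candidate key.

Attribute E never appears on the right-hand side of any dependency, so E must belong to every candidate key.
{E}⁺ = {E, H}, which is not all of the schema, so we must add further attributes.
{A, E}⁺: E→H adds H; AH→B adds B; B→ADH adds D → {A, B, D, E, H}. Minimal: {E}⁺ = {E, H}; {A}⁺ = {A} — none reach the full schema.
{B, E}⁺: E→H adds H; B→ADH adds A, D → {A, B, D, E, H}. Minimal: {E}⁺ = {E, H}; {B}⁺ = {A, B, D, H} — none reach the full schema.

(A, E), (B, E)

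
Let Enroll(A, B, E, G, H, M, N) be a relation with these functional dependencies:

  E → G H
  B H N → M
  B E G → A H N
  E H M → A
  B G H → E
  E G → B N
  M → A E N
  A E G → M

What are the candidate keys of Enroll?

{E}⁺: E→GH adds G, H; EG→BN adds B, N; BHN→M adds M; BEG→AHN adds A → {A, B, E, G, H, M, N}.
{M}⁺: M→AEN adds A, E, N; E→GH adds G, H; EG→BN adds B → {A, B, E, G, H, M, N}.
{B, G, H}⁺: BGH→E adds E; EG→BN adds N; BHN→M adds M; BEG→AHN adds A → {A, B, E, G, H, M, N}.
{B, H, N}⁺: BHN→M adds M; M→AEN adds A, E; E→GH adds G → {A, B, E, G, H, M, N}.
Any other superkey contains one of these as a subset, so there are no further candidate keys.

{E}, {M}, {B, G, H}, {B, H, N}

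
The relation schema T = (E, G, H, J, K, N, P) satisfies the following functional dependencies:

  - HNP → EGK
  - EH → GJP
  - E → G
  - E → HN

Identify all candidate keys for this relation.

{E}, {H, N, P}

{E}⁺: E→G adds G; E→HN adds H, N; EH→GJP adds J, P; HNP→EGK adds K → {E, G, H, J, K, N, P}.
{H, N, P}⁺: HNP→EGK adds E, G, K; EH→GJP adds J → {E, G, H, J, K, N, P}.
Any other superkey contains one of these as a subset, so there are no further candidate keys.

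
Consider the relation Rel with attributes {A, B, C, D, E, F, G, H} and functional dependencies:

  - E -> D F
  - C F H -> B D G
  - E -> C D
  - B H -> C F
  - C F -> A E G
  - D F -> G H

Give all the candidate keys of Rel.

{E}, {B, H}, {C, F}, {B, D, F}

{E}⁺: E→DF adds D, F; E→CD adds C; CF→AEG adds A, G; DF→GH adds H; CFH→BDG adds B → {A, B, C, D, E, F, G, H}.
{B, H}⁺: BH→CF adds C, F; CF→AEG adds A, E, G; E→DF adds D → {A, B, C, D, E, F, G, H}. Minimal: {H}⁺ = {H}; {B}⁺ = {B} — none reach the full schema.
{C, F}⁺: CF→AEG adds A, E, G; E→DF adds D; DF→GH adds H; CFH→BDG adds B → {A, B, C, D, E, F, G, H}. Minimal: {F}⁺ = {F}; {C}⁺ = {C} — none reach the full schema.
{B, D, F}⁺: DF→GH adds G, H; BH→CF adds C; CF→AEG adds A, E → {A, B, C, D, E, F, G, H}. Minimal: {D, F}⁺ = {D, F, G, H}; {B, F}⁺ = {B, F}; {B, D}⁺ = {B, D} — none reach the full schema.
Any other superkey contains one of these as a subset, so there are no further candidate keys.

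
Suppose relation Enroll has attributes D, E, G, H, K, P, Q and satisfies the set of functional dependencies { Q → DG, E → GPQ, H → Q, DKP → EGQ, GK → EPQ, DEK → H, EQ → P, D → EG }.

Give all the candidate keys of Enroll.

{D, K}, {E, K}, {G, K}, {H, K}, {K, Q}

{D, K}⁺: D→EG adds E, G; E→GPQ adds P, Q; DEK→H adds H → {D, E, G, H, K, P, Q}. Minimal: {K}⁺ = {K}; {D}⁺ = {D, E, G, P, Q} — none reach the full schema.
{E, K}⁺: E→GPQ adds G, P, Q; Q→DG adds D; DEK→H adds H → {D, E, G, H, K, P, Q}. Minimal: {K}⁺ = {K}; {E}⁺ = {D, E, G, P, Q} — none reach the full schema.
{G, K}⁺: GK→EPQ adds E, P, Q; Q→DG adds D; DEK→H adds H → {D, E, G, H, K, P, Q}. Minimal: {K}⁺ = {K}; {G}⁺ = {G} — none reach the full schema.
{H, K}⁺: H→Q adds Q; Q→DG adds D, G; GK→EPQ adds E, P → {D, E, G, H, K, P, Q}. Minimal: {K}⁺ = {K}; {H}⁺ = {D, E, G, H, P, Q} — none reach the full schema.
{K, Q}⁺: Q→DG adds D, G; GK→EPQ adds E, P; DEK→H adds H → {D, E, G, H, K, P, Q}. Minimal: {Q}⁺ = {D, E, G, P, Q}; {K}⁺ = {K} — none reach the full schema.
Any other superkey contains one of these as a subset, so there are no further candidate keys.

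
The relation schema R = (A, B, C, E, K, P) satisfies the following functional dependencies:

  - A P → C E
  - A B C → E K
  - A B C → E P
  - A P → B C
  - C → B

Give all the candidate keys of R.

{A, C}, {A, P}

Attribute A never appears on the right-hand side of any dependency, so A must belong to every candidate key.
{A}⁺ = {A}, which is not all of the schema, so we must add further attributes.
{A, C}⁺: C→B adds B; ABC→EK adds E, K; ABC→EP adds P → {A, B, C, E, K, P}. Minimal: {C}⁺ = {B, C}; {A}⁺ = {A} — none reach the full schema.
{A, P}⁺: AP→CE adds C, E; AP→BC adds B; ABC→EK adds K → {A, B, C, E, K, P}. Minimal: {P}⁺ = {P}; {A}⁺ = {A} — none reach the full schema.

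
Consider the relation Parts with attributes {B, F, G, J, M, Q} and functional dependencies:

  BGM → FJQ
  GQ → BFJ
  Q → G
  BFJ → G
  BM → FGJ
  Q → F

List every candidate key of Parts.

{B, M}⁺: BM→FGJ adds F, G, J; BGM→FJQ adds Q → {B, F, G, J, M, Q}. Minimal: {M}⁺ = {M}; {B}⁺ = {B} — none reach the full schema.
{M, Q}⁺: Q→G adds G; Q→F adds F; GQ→BFJ adds B, J → {B, F, G, J, M, Q}. Minimal: {Q}⁺ = {B, F, G, J, Q}; {M}⁺ = {M} — none reach the full schema.
Any other superkey contains one of these as a subset, so there are no further candidate keys.

(B, M), (M, Q)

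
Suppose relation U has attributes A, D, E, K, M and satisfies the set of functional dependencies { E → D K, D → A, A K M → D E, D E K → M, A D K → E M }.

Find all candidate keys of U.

{E}⁺: E→DK adds D, K; D→A adds A; DEK→M adds M → {A, D, E, K, M}.
{D, K}⁺: D→A adds A; ADK→EM adds E, M → {A, D, E, K, M}. Minimal: {K}⁺ = {K}; {D}⁺ = {A, D} — none reach the full schema.
{A, K, M}⁺: AKM→DE adds D, E → {A, D, E, K, M}. Minimal: {K, M}⁺ = {K, M}; {A, M}⁺ = {A, M}; {A, K}⁺ = {A, K} — none reach the full schema.
Any other superkey contains one of these as a subset, so there are no further candidate keys.

(E), (D, K), (A, K, M)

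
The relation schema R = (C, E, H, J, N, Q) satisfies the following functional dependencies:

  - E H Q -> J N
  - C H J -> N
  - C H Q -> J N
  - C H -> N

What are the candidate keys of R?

CEHQ

Attributes C, E, H, Q never appear on any right-hand side, so every candidate key must contain {C, E, H, Q}.
{C, E, H, Q}⁺ = {C, E, H, J, N, Q}, which is all of the schema, so {C, E, H, Q} is the only candidate key.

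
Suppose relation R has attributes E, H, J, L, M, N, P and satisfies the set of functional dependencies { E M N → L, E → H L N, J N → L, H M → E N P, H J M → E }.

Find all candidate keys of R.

EJM, HJM

{E, J, M}⁺: E→HLN adds H, L, N; HM→ENP adds P → {E, H, J, L, M, N, P}. Minimal: {J, M}⁺ = {J, M}; {E, M}⁺ = {E, H, L, M, N, P}; {E, J}⁺ = {E, H, J, L, N} — none reach the full schema.
{H, J, M}⁺: HM→ENP adds E, N, P; EMN→L adds L → {E, H, J, L, M, N, P}. Minimal: {J, M}⁺ = {J, M}; {H, M}⁺ = {E, H, L, M, N, P}; {H, J}⁺ = {H, J} — none reach the full schema.
Any other superkey contains one of these as a subset, so there are no further candidate keys.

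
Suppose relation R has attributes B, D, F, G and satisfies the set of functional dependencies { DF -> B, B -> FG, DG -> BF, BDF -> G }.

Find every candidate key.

{B, D}, {D, F}, {D, G}

Attribute D never appears on the right-hand side of any dependency, so D must belong to every candidate key.
{D}⁺ = {D}, which is not all of the schema, so we must add further attributes.
{B, D}⁺: B→FG adds F, G → {B, D, F, G}. Minimal: {D}⁺ = {D}; {B}⁺ = {B, F, G} — none reach the full schema.
{D, F}⁺: DF→B adds B; B→FG adds G → {B, D, F, G}. Minimal: {F}⁺ = {F}; {D}⁺ = {D} — none reach the full schema.
{D, G}⁺: DG→BF adds B, F → {B, D, F, G}. Minimal: {G}⁺ = {G}; {D}⁺ = {D} — none reach the full schema.
Any other superkey contains one of these as a subset, so there are no further candidate keys.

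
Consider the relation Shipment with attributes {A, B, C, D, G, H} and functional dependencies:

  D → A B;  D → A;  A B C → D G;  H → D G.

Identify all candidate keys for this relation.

Attributes C, H never appear on any right-hand side, so every candidate key must contain {C, H}.
{C, H}⁺ = {A, B, C, D, G, H}, which is all of the schema, so {C, H} is the only candidate key.

{C, H}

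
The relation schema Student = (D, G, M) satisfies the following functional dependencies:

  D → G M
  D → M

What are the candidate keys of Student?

{D}

{D}⁺: D→GM adds G, M → {D, G, M}.
No other minimal superkey exists.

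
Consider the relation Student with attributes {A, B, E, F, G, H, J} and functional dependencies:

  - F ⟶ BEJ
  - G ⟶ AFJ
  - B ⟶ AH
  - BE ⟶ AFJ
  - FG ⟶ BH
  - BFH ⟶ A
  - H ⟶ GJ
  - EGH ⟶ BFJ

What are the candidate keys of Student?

{B}⁺: B→AH adds A, H; H→GJ adds G, J; G→AFJ adds F; F→BEJ adds E → {A, B, E, F, G, H, J}.
{F}⁺: F→BEJ adds B, E, J; B→AH adds A, H; H→GJ adds G → {A, B, E, F, G, H, J}.
{G}⁺: G→AFJ adds A, F, J; FG→BH adds B, H; F→BEJ adds E → {A, B, E, F, G, H, J}.
{H}⁺: H→GJ adds G, J; G→AFJ adds A, F; FG→BH adds B; F→BEJ adds E → {A, B, E, F, G, H, J}.

{B}; {F}; {G}; {H}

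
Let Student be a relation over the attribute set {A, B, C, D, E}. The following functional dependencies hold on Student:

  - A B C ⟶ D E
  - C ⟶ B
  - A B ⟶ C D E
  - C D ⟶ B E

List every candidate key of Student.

{A, B}; {A, C}

Attribute A never appears on the right-hand side of any dependency, so A must belong to every candidate key.
{A}⁺ = {A}, which is not all of the schema, so we must add further attributes.
{A, B}⁺: AB→CDE adds C, D, E → {A, B, C, D, E}. Minimal: {B}⁺ = {B}; {A}⁺ = {A} — none reach the full schema.
{A, C}⁺: C→B adds B; AB→CDE adds D, E → {A, B, C, D, E}. Minimal: {C}⁺ = {B, C}; {A}⁺ = {A} — none reach the full schema.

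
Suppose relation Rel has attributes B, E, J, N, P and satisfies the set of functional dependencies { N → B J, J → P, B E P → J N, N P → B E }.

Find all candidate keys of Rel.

{N}⁺: N→BJ adds B, J; J→P adds P; NP→BE adds E → {B, E, J, N, P}.
{B, E, J}⁺: J→P adds P; BEP→JN adds N → {B, E, J, N, P}. Minimal: {E, J}⁺ = {E, J, P}; {B, J}⁺ = {B, J, P}; {B, E}⁺ = {B, E} — none reach the full schema.
{B, E, P}⁺: BEP→JN adds J, N → {B, E, J, N, P}. Minimal: {E, P}⁺ = {E, P}; {B, P}⁺ = {B, P}; {B, E}⁺ = {B, E} — none reach the full schema.

{N}; {B, E, J}; {B, E, P}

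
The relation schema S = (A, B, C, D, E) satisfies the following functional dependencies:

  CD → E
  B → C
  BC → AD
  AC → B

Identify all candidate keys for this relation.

{B}⁺: B→C adds C; BC→AD adds A, D; CD→E adds E → {A, B, C, D, E}.
{A, C}⁺: AC→B adds B; BC→AD adds D; CD→E adds E → {A, B, C, D, E}.

{B}; {A, C}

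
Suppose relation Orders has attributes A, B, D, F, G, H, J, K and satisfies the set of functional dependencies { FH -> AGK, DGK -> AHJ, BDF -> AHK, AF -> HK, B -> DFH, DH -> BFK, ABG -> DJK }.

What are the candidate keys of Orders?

{B}⁺: B→DFH adds D, F, H; DH→BFK adds K; FH→AGK adds A, G; DGK→AHJ adds J → {A, B, D, F, G, H, J, K}.
{D, H}⁺: DH→BFK adds B, F, K; FH→AGK adds A, G; DGK→AHJ adds J → {A, B, D, F, G, H, J, K}. Minimal: {H}⁺ = {H}; {D}⁺ = {D} — none reach the full schema.
{A, D, F}⁺: AF→HK adds H, K; DH→BFK adds B; FH→AGK adds G; DGK→AHJ adds J → {A, B, D, F, G, H, J, K}. Minimal: {D, F}⁺ = {D, F}; {A, F}⁺ = {A, F, G, H, K}; {A, D}⁺ = {A, D} — none reach the full schema.
{D, G, K}⁺: DGK→AHJ adds A, H, J; DH→BFK adds B, F → {A, B, D, F, G, H, J, K}. Minimal: {G, K}⁺ = {G, K}; {D, K}⁺ = {D, K}; {D, G}⁺ = {D, G} — none reach the full schema.

B; DH; ADF; DGK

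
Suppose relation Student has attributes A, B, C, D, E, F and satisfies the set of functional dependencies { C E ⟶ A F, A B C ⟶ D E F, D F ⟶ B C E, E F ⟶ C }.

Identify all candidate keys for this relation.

{D, F}⁺: DF→BCE adds B, C, E; CE→AF adds A → {A, B, C, D, E, F}. Minimal: {F}⁺ = {F}; {D}⁺ = {D} — none reach the full schema.
{A, B, C}⁺: ABC→DEF adds D, E, F → {A, B, C, D, E, F}. Minimal: {B, C}⁺ = {B, C}; {A, C}⁺ = {A, C}; {A, B}⁺ = {A, B} — none reach the full schema.
{B, C, E}⁺: CE→AF adds A, F; ABC→DEF adds D → {A, B, C, D, E, F}. Minimal: {C, E}⁺ = {A, C, E, F}; {B, E}⁺ = {B, E}; {B, C}⁺ = {B, C} — none reach the full schema.
{B, E, F}⁺: EF→C adds C; CE→AF adds A; ABC→DEF adds D → {A, B, C, D, E, F}. Minimal: {E, F}⁺ = {A, C, E, F}; {B, F}⁺ = {B, F}; {B, E}⁺ = {B, E} — none reach the full schema.
{C, D, E}⁺: CE→AF adds A, F; DF→BCE adds B → {A, B, C, D, E, F}. Minimal: {D, E}⁺ = {D, E}; {C, E}⁺ = {A, C, E, F}; {C, D}⁺ = {C, D} — none reach the full schema.

DF; ABC; BCE; BEF; CDE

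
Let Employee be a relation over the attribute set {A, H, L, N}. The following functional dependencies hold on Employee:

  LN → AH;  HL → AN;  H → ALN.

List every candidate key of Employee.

{H}⁺: H→ALN adds A, L, N → {A, H, L, N}.
{L, N}⁺: LN→AH adds A, H → {A, H, L, N}.
Any other superkey contains one of these as a subset, so there are no further candidate keys.

{H}, {L, N}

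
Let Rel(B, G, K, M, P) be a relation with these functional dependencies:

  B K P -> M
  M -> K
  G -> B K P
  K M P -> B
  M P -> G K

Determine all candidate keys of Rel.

G; MP; BKP

{G}⁺: G→BKP adds B, K, P; BKP→M adds M → {B, G, K, M, P}.
{M, P}⁺: M→K adds K; KMP→B adds B; MP→GK adds G → {B, G, K, M, P}. Minimal: {P}⁺ = {P}; {M}⁺ = {K, M} — none reach the full schema.
{B, K, P}⁺: BKP→M adds M; MP→GK adds G → {B, G, K, M, P}. Minimal: {K, P}⁺ = {K, P}; {B, P}⁺ = {B, P}; {B, K}⁺ = {B, K} — none reach the full schema.
Any other superkey contains one of these as a subset, so there are no further candidate keys.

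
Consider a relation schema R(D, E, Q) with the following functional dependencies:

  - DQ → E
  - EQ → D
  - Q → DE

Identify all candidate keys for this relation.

{Q}

Attribute Q never appears on the right-hand side of any dependency, so Q must belong to every candidate key.
{Q}⁺ = {D, E, Q}, which is all of the schema, so {Q} is the only candidate key.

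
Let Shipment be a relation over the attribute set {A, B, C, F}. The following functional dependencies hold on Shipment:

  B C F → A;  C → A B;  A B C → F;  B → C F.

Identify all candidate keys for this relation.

{B}⁺: B→CF adds C, F; BCF→A adds A → {A, B, C, F}.
{C}⁺: C→AB adds A, B; ABC→F adds F → {A, B, C, F}.
Any other superkey contains one of these as a subset, so there are no further candidate keys.

(B); (C)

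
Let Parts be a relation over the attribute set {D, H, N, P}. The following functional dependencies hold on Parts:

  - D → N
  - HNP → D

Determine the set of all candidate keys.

DHP, HNP

{D, H, P}⁺: D→N adds N → {D, H, N, P}. Minimal: {H, P}⁺ = {H, P}; {D, P}⁺ = {D, N, P}; {D, H}⁺ = {D, H, N} — none reach the full schema.
{H, N, P}⁺: HNP→D adds D → {D, H, N, P}. Minimal: {N, P}⁺ = {N, P}; {H, P}⁺ = {H, P}; {H, N}⁺ = {H, N} — none reach the full schema.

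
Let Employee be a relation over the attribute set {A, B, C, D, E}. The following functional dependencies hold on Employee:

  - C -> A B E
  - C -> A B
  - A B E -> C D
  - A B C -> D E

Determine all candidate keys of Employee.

{C}⁺: C→ABE adds A, B, E; ABE→CD adds D → {A, B, C, D, E}.
{A, B, E}⁺: ABE→CD adds C, D → {A, B, C, D, E}. Minimal: {B, E}⁺ = {B, E}; {A, E}⁺ = {A, E}; {A, B}⁺ = {A, B} — none reach the full schema.

{C}, {A, B, E}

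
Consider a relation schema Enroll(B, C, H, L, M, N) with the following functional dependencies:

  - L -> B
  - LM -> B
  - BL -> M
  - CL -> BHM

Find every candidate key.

(C, L, N)

Attributes C, L, N never appear on any right-hand side, so every candidate key must contain {C, L, N}.
{C, L, N}⁺ = {B, C, H, L, M, N}, which is all of the schema, so {C, L, N} is the only candidate key.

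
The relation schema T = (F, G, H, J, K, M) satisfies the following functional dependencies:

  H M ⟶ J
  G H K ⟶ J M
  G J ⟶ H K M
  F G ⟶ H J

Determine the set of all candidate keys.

FG

Attributes F, G never appear on any right-hand side, so every candidate key must contain {F, G}.
{F, G}⁺ = {F, G, H, J, K, M}, which is all of the schema, so {F, G} is the only candidate key.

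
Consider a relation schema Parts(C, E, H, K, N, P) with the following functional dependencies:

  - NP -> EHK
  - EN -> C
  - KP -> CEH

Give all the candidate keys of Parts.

Attributes N, P never appear on any right-hand side, so every candidate key must contain {N, P}.
{N, P}⁺ = {C, E, H, K, N, P}, which is all of the schema, so {N, P} is the only candidate key.

{N, P}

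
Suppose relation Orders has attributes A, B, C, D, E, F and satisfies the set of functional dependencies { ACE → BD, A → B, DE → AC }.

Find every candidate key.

Attributes E, F never appear on any right-hand side, so every candidate key must contain {E, F}.
{E, F}⁺ = {E, F}, which is not all of the schema, so we must add further attributes.
{D, E, F}⁺: DE→AC adds A, C; ACE→BD adds B → {A, B, C, D, E, F}. Minimal: {E, F}⁺ = {E, F}; {D, F}⁺ = {D, F}; {D, E}⁺ = {A, B, C, D, E} — none reach the full schema.
{A, C, E, F}⁺: ACE→BD adds B, D → {A, B, C, D, E, F}. Minimal: {C, E, F}⁺ = {C, E, F}; {A, E, F}⁺ = {A, B, E, F}; {A, C, F}⁺ = {A, B, C, F}; … — none reach the full schema.
Any other superkey contains one of these as a subset, so there are no further candidate keys.

(D, E, F); (A, C, E, F)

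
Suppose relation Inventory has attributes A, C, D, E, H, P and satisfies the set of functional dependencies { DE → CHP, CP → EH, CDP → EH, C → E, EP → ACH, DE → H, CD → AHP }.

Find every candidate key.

CD; DE

Attribute D never appears on the right-hand side of any dependency, so D must belong to every candidate key.
{D}⁺ = {D}, which is not all of the schema, so we must add further attributes.
{C, D}⁺: C→E adds E; DE→H adds H; CD→AHP adds A, P → {A, C, D, E, H, P}. Minimal: {D}⁺ = {D}; {C}⁺ = {C, E} — none reach the full schema.
{D, E}⁺: DE→CHP adds C, H, P; EP→ACH adds A → {A, C, D, E, H, P}. Minimal: {E}⁺ = {E}; {D}⁺ = {D} — none reach the full schema.
Any other superkey contains one of these as a subset, so there are no further candidate keys.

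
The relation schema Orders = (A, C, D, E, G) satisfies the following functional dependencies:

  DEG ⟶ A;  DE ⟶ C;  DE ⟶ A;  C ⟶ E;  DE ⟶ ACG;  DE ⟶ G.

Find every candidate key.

(C, D); (D, E)

{C, D}⁺: C→E adds E; DE→ACG adds A, G → {A, C, D, E, G}.
{D, E}⁺: DE→C adds C; DE→A adds A; DE→ACG adds G → {A, C, D, E, G}.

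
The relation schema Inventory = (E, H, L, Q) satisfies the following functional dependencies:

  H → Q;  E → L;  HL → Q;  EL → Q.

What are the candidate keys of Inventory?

(E, H)

Attributes E, H never appear on any right-hand side, so every candidate key must contain {E, H}.
{E, H}⁺ = {E, H, L, Q}, which is all of the schema, so {E, H} is the only candidate key.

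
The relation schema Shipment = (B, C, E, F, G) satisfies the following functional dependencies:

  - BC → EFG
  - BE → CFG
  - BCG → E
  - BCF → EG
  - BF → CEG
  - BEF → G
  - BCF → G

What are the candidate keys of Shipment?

(B, C); (B, E); (B, F)

{B, C}⁺: BC→EFG adds E, F, G → {B, C, E, F, G}. Minimal: {C}⁺ = {C}; {B}⁺ = {B} — none reach the full schema.
{B, E}⁺: BE→CFG adds C, F, G → {B, C, E, F, G}. Minimal: {E}⁺ = {E}; {B}⁺ = {B} — none reach the full schema.
{B, F}⁺: BF→CEG adds C, E, G → {B, C, E, F, G}. Minimal: {F}⁺ = {F}; {B}⁺ = {B} — none reach the full schema.
Any other superkey contains one of these as a subset, so there are no further candidate keys.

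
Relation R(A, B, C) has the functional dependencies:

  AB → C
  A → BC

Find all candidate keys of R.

Attribute A never appears on the right-hand side of any dependency, so A must belong to every candidate key.
{A}⁺ = {A, B, C}, which is all of the schema, so {A} is the only candidate key.

(A)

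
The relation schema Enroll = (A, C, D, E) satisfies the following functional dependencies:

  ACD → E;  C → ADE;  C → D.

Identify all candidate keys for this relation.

C

Attribute C never appears on the right-hand side of any dependency, so C must belong to every candidate key.
{C}⁺ = {A, C, D, E}, which is all of the schema, so {C} is the only candidate key.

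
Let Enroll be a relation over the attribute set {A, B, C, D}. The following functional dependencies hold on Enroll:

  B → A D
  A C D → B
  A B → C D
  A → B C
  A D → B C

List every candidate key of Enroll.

{A}⁺: A→BC adds B, C; B→AD adds D → {A, B, C, D}.
{B}⁺: B→AD adds A, D; AB→CD adds C → {A, B, C, D}.
Any other superkey contains one of these as a subset, so there are no further candidate keys.

A; B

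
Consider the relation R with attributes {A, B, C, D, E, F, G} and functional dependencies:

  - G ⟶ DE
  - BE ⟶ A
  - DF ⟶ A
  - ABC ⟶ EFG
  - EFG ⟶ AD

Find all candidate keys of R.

{A, B, C}⁺: ABC→EFG adds E, F, G; EFG→AD adds D → {A, B, C, D, E, F, G}. Minimal: {B, C}⁺ = {B, C}; {A, C}⁺ = {A, C}; {A, B}⁺ = {A, B} — none reach the full schema.
{B, C, E}⁺: BE→A adds A; ABC→EFG adds F, G; EFG→AD adds D → {A, B, C, D, E, F, G}. Minimal: {C, E}⁺ = {C, E}; {B, E}⁺ = {A, B, E}; {B, C}⁺ = {B, C} — none reach the full schema.
{B, C, G}⁺: G→DE adds D, E; BE→A adds A; ABC→EFG adds F → {A, B, C, D, E, F, G}. Minimal: {C, G}⁺ = {C, D, E, G}; {B, G}⁺ = {A, B, D, E, G}; {B, C}⁺ = {B, C} — none reach the full schema.
{B, C, D, F}⁺: DF→A adds A; ABC→EFG adds E, G → {A, B, C, D, E, F, G}. Minimal: {C, D, F}⁺ = {A, C, D, F}; {B, D, F}⁺ = {A, B, D, F}; {B, C, F}⁺ = {B, C, F}; … — none reach the full schema.
Any other superkey contains one of these as a subset, so there are no further candidate keys.

(A, B, C), (B, C, E), (B, C, G), (B, C, D, F)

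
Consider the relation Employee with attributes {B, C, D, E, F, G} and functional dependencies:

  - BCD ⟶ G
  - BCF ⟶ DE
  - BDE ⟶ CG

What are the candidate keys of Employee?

Attributes B, F never appear on any right-hand side, so every candidate key must contain {B, F}.
{B, F}⁺ = {B, F}, which is not all of the schema, so we must add further attributes.
{B, C, F}⁺: BCF→DE adds D, E; BDE→CG adds G → {B, C, D, E, F, G}. Minimal: {C, F}⁺ = {C, F}; {B, F}⁺ = {B, F}; {B, C}⁺ = {B, C} — none reach the full schema.
{B, D, E, F}⁺: BDE→CG adds C, G → {B, C, D, E, F, G}. Minimal: {D, E, F}⁺ = {D, E, F}; {B, E, F}⁺ = {B, E, F}; {B, D, F}⁺ = {B, D, F}; … — none reach the full schema.

BCF; BDEF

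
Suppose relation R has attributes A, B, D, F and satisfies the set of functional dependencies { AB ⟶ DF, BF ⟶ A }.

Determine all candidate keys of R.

{A, B}; {B, F}

Attribute B never appears on the right-hand side of any dependency, so B must belong to every candidate key.
{B}⁺ = {B}, which is not all of the schema, so we must add further attributes.
{A, B}⁺: AB→DF adds D, F → {A, B, D, F}. Minimal: {B}⁺ = {B}; {A}⁺ = {A} — none reach the full schema.
{B, F}⁺: BF→A adds A; AB→DF adds D → {A, B, D, F}. Minimal: {F}⁺ = {F}; {B}⁺ = {B} — none reach the full schema.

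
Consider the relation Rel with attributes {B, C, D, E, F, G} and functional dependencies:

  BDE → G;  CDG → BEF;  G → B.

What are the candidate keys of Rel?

CDG, BCDE

Attributes C, D never appear on any right-hand side, so every candidate key must contain {C, D}.
{C, D}⁺ = {C, D}, which is not all of the schema, so we must add further attributes.
{C, D, G}⁺: CDG→BEF adds B, E, F → {B, C, D, E, F, G}. Minimal: {D, G}⁺ = {B, D, G}; {C, G}⁺ = {B, C, G}; {C, D}⁺ = {C, D} — none reach the full schema.
{B, C, D, E}⁺: BDE→G adds G; CDG→BEF adds F → {B, C, D, E, F, G}. Minimal: {C, D, E}⁺ = {C, D, E}; {B, D, E}⁺ = {B, D, E, G}; {B, C, E}⁺ = {B, C, E}; … — none reach the full schema.
Any other superkey contains one of these as a subset, so there are no further candidate keys.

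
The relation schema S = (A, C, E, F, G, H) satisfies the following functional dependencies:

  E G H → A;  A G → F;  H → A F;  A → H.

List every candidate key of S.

Attributes C, E, G never appear on any right-hand side, so every candidate key must contain {C, E, G}.
{C, E, G}⁺ = {C, E, G}, which is not all of the schema, so we must add further attributes.
{A, C, E, G}⁺: AG→F adds F; A→H adds H → {A, C, E, F, G, H}. Minimal: {C, E, G}⁺ = {C, E, G}; {A, E, G}⁺ = {A, E, F, G, H}; {A, C, G}⁺ = {A, C, F, G, H}; … — none reach the full schema.
{C, E, G, H}⁺: EGH→A adds A; AG→F adds F → {A, C, E, F, G, H}. Minimal: {E, G, H}⁺ = {A, E, F, G, H}; {C, G, H}⁺ = {A, C, F, G, H}; {C, E, H}⁺ = {A, C, E, F, H}; … — none reach the full schema.

{A, C, E, G}; {C, E, G, H}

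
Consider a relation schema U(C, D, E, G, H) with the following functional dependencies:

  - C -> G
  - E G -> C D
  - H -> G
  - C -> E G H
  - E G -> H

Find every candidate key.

{C}, {E, G}, {E, H}

{C}⁺: C→G adds G; C→EGH adds E, H; EG→CD adds D → {C, D, E, G, H}.
{E, G}⁺: EG→CD adds C, D; C→EGH adds H → {C, D, E, G, H}. Minimal: {G}⁺ = {G}; {E}⁺ = {E} — none reach the full schema.
{E, H}⁺: H→G adds G; EG→CD adds C, D → {C, D, E, G, H}. Minimal: {H}⁺ = {G, H}; {E}⁺ = {E} — none reach the full schema.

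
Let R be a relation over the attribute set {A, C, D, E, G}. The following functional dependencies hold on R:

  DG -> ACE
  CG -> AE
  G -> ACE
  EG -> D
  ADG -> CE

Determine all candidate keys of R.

Attribute G never appears on the right-hand side of any dependency, so G must belong to every candidate key.
{G}⁺ = {A, C, D, E, G}, which is all of the schema, so {G} is the only candidate key.

{G}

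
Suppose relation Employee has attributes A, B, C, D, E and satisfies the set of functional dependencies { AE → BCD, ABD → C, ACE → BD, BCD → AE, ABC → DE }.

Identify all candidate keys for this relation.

(A, E), (A, B, C), (A, B, D), (B, C, D)

{A, E}⁺: AE→BCD adds B, C, D → {A, B, C, D, E}. Minimal: {E}⁺ = {E}; {A}⁺ = {A} — none reach the full schema.
{A, B, C}⁺: ABC→DE adds D, E → {A, B, C, D, E}. Minimal: {B, C}⁺ = {B, C}; {A, C}⁺ = {A, C}; {A, B}⁺ = {A, B} — none reach the full schema.
{A, B, D}⁺: ABD→C adds C; BCD→AE adds E → {A, B, C, D, E}. Minimal: {B, D}⁺ = {B, D}; {A, D}⁺ = {A, D}; {A, B}⁺ = {A, B} — none reach the full schema.
{B, C, D}⁺: BCD→AE adds A, E → {A, B, C, D, E}. Minimal: {C, D}⁺ = {C, D}; {B, D}⁺ = {B, D}; {B, C}⁺ = {B, C} — none reach the full schema.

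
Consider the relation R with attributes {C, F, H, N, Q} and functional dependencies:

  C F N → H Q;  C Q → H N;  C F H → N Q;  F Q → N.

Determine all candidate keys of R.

Attributes C, F never appear on any right-hand side, so every candidate key must contain {C, F}.
{C, F}⁺ = {C, F}, which is not all of the schema, so we must add further attributes.
{C, F, H}⁺: CFH→NQ adds N, Q → {C, F, H, N, Q}. Minimal: {F, H}⁺ = {F, H}; {C, H}⁺ = {C, H}; {C, F}⁺ = {C, F} — none reach the full schema.
{C, F, N}⁺: CFN→HQ adds H, Q → {C, F, H, N, Q}. Minimal: {F, N}⁺ = {F, N}; {C, N}⁺ = {C, N}; {C, F}⁺ = {C, F} — none reach the full schema.
{C, F, Q}⁺: CQ→HN adds H, N → {C, F, H, N, Q}. Minimal: {F, Q}⁺ = {F, N, Q}; {C, Q}⁺ = {C, H, N, Q}; {C, F}⁺ = {C, F} — none reach the full schema.
Any other superkey contains one of these as a subset, so there are no further candidate keys.

(C, F, H), (C, F, N), (C, F, Q)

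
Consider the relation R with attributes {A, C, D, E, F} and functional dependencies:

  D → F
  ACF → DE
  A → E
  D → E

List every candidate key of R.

Attributes A, C never appear on any right-hand side, so every candidate key must contain {A, C}.
{A, C}⁺ = {A, C, E}, which is not all of the schema, so we must add further attributes.
{A, C, D}⁺: D→F adds F; ACF→DE adds E → {A, C, D, E, F}. Minimal: {C, D}⁺ = {C, D, E, F}; {A, D}⁺ = {A, D, E, F}; {A, C}⁺ = {A, C, E} — none reach the full schema.
{A, C, F}⁺: ACF→DE adds D, E → {A, C, D, E, F}. Minimal: {C, F}⁺ = {C, F}; {A, F}⁺ = {A, E, F}; {A, C}⁺ = {A, C, E} — none reach the full schema.

{A, C, D}; {A, C, F}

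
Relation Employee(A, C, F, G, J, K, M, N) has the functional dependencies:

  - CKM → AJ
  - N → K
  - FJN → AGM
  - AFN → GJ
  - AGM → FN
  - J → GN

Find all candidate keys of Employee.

Attribute C never appears on the right-hand side of any dependency, so C must belong to every candidate key.
{C}⁺ = {C}, which is not all of the schema, so we must add further attributes.
{C, F, J}⁺: J→GN adds G, N; N→K adds K; FJN→AGM adds A, M → {A, C, F, G, J, K, M, N}. Minimal: {F, J}⁺ = {A, F, G, J, K, M, N}; {C, J}⁺ = {C, G, J, K, N}; {C, F}⁺ = {C, F} — none reach the full schema.
{C, J, M}⁺: J→GN adds G, N; N→K adds K; CKM→AJ adds A; AGM→FN adds F → {A, C, F, G, J, K, M, N}. Minimal: {J, M}⁺ = {G, J, K, M, N}; {C, M}⁺ = {C, M}; {C, J}⁺ = {C, G, J, K, N} — none reach the full schema.
{C, K, M}⁺: CKM→AJ adds A, J; J→GN adds G, N; AGM→FN adds F → {A, C, F, G, J, K, M, N}. Minimal: {K, M}⁺ = {K, M}; {C, M}⁺ = {C, M}; {C, K}⁺ = {C, K} — none reach the full schema.
{C, M, N}⁺: N→K adds K; CKM→AJ adds A, J; J→GN adds G; AGM→FN adds F → {A, C, F, G, J, K, M, N}. Minimal: {M, N}⁺ = {K, M, N}; {C, N}⁺ = {C, K, N}; {C, M}⁺ = {C, M} — none reach the full schema.
{A, C, F, N}⁺: N→K adds K; AFN→GJ adds G, J; FJN→AGM adds M → {A, C, F, G, J, K, M, N}. Minimal: {C, F, N}⁺ = {C, F, K, N}; {A, F, N}⁺ = {A, F, G, J, K, M, N}; {A, C, N}⁺ = {A, C, K, N}; … — none reach the full schema.
{A, C, G, M}⁺: AGM→FN adds F, N; N→K adds K; AFN→GJ adds J → {A, C, F, G, J, K, M, N}. Minimal: {C, G, M}⁺ = {C, G, M}; {A, G, M}⁺ = {A, F, G, J, K, M, N}; {A, C, M}⁺ = {A, C, M}; … — none reach the full schema.
Any other superkey contains one of these as a subset, so there are no further candidate keys.

{C, F, J}, {C, J, M}, {C, K, M}, {C, M, N}, {A, C, F, N}, {A, C, G, M}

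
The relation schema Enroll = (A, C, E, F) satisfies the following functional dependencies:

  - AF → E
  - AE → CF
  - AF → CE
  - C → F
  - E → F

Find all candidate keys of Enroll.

AC, AE, AF

Attribute A never appears on the right-hand side of any dependency, so A must belong to every candidate key.
{A}⁺ = {A}, which is not all of the schema, so we must add further attributes.
{A, C}⁺: C→F adds F; AF→E adds E → {A, C, E, F}. Minimal: {C}⁺ = {C, F}; {A}⁺ = {A} — none reach the full schema.
{A, E}⁺: AE→CF adds C, F → {A, C, E, F}. Minimal: {E}⁺ = {E, F}; {A}⁺ = {A} — none reach the full schema.
{A, F}⁺: AF→E adds E; AE→CF adds C → {A, C, E, F}. Minimal: {F}⁺ = {F}; {A}⁺ = {A} — none reach the full schema.
Any other superkey contains one of these as a subset, so there are no further candidate keys.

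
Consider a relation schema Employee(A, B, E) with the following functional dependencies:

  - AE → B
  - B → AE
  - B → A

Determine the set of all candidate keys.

{B}⁺: B→AE adds A, E → {A, B, E}.
{A, E}⁺: AE→B adds B → {A, B, E}.
Any other superkey contains one of these as a subset, so there are no further candidate keys.

B; AE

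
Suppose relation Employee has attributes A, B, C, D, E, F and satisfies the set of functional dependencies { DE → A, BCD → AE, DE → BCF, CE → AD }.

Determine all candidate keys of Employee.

{C, E}⁺: CE→AD adds A, D; DE→BCF adds B, F → {A, B, C, D, E, F}. Minimal: {E}⁺ = {E}; {C}⁺ = {C} — none reach the full schema.
{D, E}⁺: DE→A adds A; DE→BCF adds B, C, F → {A, B, C, D, E, F}. Minimal: {E}⁺ = {E}; {D}⁺ = {D} — none reach the full schema.
{B, C, D}⁺: BCD→AE adds A, E; DE→BCF adds F → {A, B, C, D, E, F}. Minimal: {C, D}⁺ = {C, D}; {B, D}⁺ = {B, D}; {B, C}⁺ = {B, C} — none reach the full schema.
Any other superkey contains one of these as a subset, so there are no further candidate keys.

{C, E}; {D, E}; {B, C, D}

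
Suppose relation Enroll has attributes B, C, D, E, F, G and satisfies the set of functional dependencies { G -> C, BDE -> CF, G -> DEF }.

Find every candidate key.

(B, G)

Attributes B, G never appear on any right-hand side, so every candidate key must contain {B, G}.
{B, G}⁺ = {B, C, D, E, F, G}, which is all of the schema, so {B, G} is the only candidate key.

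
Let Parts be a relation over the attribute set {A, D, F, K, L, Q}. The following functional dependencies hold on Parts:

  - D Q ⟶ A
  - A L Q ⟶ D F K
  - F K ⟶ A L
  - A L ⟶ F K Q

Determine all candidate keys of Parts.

AL, FK, DLQ

{A, L}⁺: AL→FKQ adds F, K, Q; ALQ→DFK adds D → {A, D, F, K, L, Q}. Minimal: {L}⁺ = {L}; {A}⁺ = {A} — none reach the full schema.
{F, K}⁺: FK→AL adds A, L; AL→FKQ adds Q; ALQ→DFK adds D → {A, D, F, K, L, Q}. Minimal: {K}⁺ = {K}; {F}⁺ = {F} — none reach the full schema.
{D, L, Q}⁺: DQ→A adds A; ALQ→DFK adds F, K → {A, D, F, K, L, Q}. Minimal: {L, Q}⁺ = {L, Q}; {D, Q}⁺ = {A, D, Q}; {D, L}⁺ = {D, L} — none reach the full schema.
Any other superkey contains one of these as a subset, so there are no further candidate keys.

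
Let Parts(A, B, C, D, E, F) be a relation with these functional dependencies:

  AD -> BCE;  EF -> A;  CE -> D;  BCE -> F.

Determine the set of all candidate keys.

{A, D}⁺: AD→BCE adds B, C, E; BCE→F adds F → {A, B, C, D, E, F}. Minimal: {D}⁺ = {D}; {A}⁺ = {A} — none reach the full schema.
{A, C, E}⁺: CE→D adds D; AD→BCE adds B; BCE→F adds F → {A, B, C, D, E, F}. Minimal: {C, E}⁺ = {C, D, E}; {A, E}⁺ = {A, E}; {A, C}⁺ = {A, C} — none reach the full schema.
{B, C, E}⁺: CE→D adds D; BCE→F adds F; EF→A adds A → {A, B, C, D, E, F}. Minimal: {C, E}⁺ = {C, D, E}; {B, E}⁺ = {B, E}; {B, C}⁺ = {B, C} — none reach the full schema.
{C, E, F}⁺: EF→A adds A; CE→D adds D; AD→BCE adds B → {A, B, C, D, E, F}. Minimal: {E, F}⁺ = {A, E, F}; {C, F}⁺ = {C, F}; {C, E}⁺ = {C, D, E} — none reach the full schema.
{D, E, F}⁺: EF→A adds A; AD→BCE adds B, C → {A, B, C, D, E, F}. Minimal: {E, F}⁺ = {A, E, F}; {D, F}⁺ = {D, F}; {D, E}⁺ = {D, E} — none reach the full schema.
Any other superkey contains one of these as a subset, so there are no further candidate keys.

{A, D}, {A, C, E}, {B, C, E}, {C, E, F}, {D, E, F}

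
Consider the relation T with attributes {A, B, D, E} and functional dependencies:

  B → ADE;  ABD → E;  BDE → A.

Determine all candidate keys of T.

Attribute B never appears on the right-hand side of any dependency, so B must belong to every candidate key.
{B}⁺ = {A, B, D, E}, which is all of the schema, so {B} is the only candidate key.

{B}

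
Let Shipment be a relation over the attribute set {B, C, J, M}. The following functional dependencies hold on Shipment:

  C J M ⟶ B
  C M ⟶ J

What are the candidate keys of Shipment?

CM

Attributes C, M never appear on any right-hand side, so every candidate key must contain {C, M}.
{C, M}⁺ = {B, C, J, M}, which is all of the schema, so {C, M} is the only candidate key.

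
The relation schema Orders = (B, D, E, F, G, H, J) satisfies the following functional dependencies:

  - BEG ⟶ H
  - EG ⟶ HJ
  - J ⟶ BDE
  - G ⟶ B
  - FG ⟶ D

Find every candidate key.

Attributes F, G never appear on any right-hand side, so every candidate key must contain {F, G}.
{F, G}⁺ = {B, D, F, G}, which is not all of the schema, so we must add further attributes.
{E, F, G}⁺: EG→HJ adds H, J; J→BDE adds B, D → {B, D, E, F, G, H, J}. Minimal: {F, G}⁺ = {B, D, F, G}; {E, G}⁺ = {B, D, E, G, H, J}; {E, F}⁺ = {E, F} — none reach the full schema.
{F, G, J}⁺: J→BDE adds B, D, E; BEG→H adds H → {B, D, E, F, G, H, J}. Minimal: {G, J}⁺ = {B, D, E, G, H, J}; {F, J}⁺ = {B, D, E, F, J}; {F, G}⁺ = {B, D, F, G} — none reach the full schema.
Any other superkey contains one of these as a subset, so there are no further candidate keys.

EFG, FGJ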